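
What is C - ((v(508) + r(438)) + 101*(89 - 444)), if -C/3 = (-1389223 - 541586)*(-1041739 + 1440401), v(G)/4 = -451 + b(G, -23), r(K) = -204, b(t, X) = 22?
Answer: 2309220570449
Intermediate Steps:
v(G) = -1716 (v(G) = 4*(-451 + 22) = 4*(-429) = -1716)
C = 2309220532674 (C = -3*(-1389223 - 541586)*(-1041739 + 1440401) = -(-5792427)*398662 = -3*(-769740177558) = 2309220532674)
C - ((v(508) + r(438)) + 101*(89 - 444)) = 2309220532674 - ((-1716 - 204) + 101*(89 - 444)) = 2309220532674 - (-1920 + 101*(-355)) = 2309220532674 - (-1920 - 35855) = 2309220532674 - 1*(-37775) = 2309220532674 + 37775 = 2309220570449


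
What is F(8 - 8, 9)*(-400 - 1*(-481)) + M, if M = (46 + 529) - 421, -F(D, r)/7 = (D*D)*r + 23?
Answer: -12887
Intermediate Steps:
F(D, r) = -161 - 7*r*D² (F(D, r) = -7*((D*D)*r + 23) = -7*(D²*r + 23) = -7*(r*D² + 23) = -7*(23 + r*D²) = -161 - 7*r*D²)
M = 154 (M = 575 - 421 = 154)
F(8 - 8, 9)*(-400 - 1*(-481)) + M = (-161 - 7*9*(8 - 8)²)*(-400 - 1*(-481)) + 154 = (-161 - 7*9*0²)*(-400 + 481) + 154 = (-161 - 7*9*0)*81 + 154 = (-161 + 0)*81 + 154 = -161*81 + 154 = -13041 + 154 = -12887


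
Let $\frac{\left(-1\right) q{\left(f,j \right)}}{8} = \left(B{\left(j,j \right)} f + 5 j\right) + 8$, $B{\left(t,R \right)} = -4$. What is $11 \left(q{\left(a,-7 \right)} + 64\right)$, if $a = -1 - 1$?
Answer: $2376$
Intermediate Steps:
$a = -2$ ($a = -1 - 1 = -2$)
$q{\left(f,j \right)} = -64 - 40 j + 32 f$ ($q{\left(f,j \right)} = - 8 \left(\left(- 4 f + 5 j\right) + 8\right) = - 8 \left(8 - 4 f + 5 j\right) = -64 - 40 j + 32 f$)
$11 \left(q{\left(a,-7 \right)} + 64\right) = 11 \left(\left(-64 - -280 + 32 \left(-2\right)\right) + 64\right) = 11 \left(\left(-64 + 280 - 64\right) + 64\right) = 11 \left(152 + 64\right) = 11 \cdot 216 = 2376$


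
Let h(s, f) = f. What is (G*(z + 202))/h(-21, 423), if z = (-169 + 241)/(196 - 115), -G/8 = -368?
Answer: 5375744/3807 ≈ 1412.1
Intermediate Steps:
G = 2944 (G = -8*(-368) = 2944)
z = 8/9 (z = 72/81 = 72*(1/81) = 8/9 ≈ 0.88889)
(G*(z + 202))/h(-21, 423) = (2944*(8/9 + 202))/423 = (2944*(1826/9))*(1/423) = (5375744/9)*(1/423) = 5375744/3807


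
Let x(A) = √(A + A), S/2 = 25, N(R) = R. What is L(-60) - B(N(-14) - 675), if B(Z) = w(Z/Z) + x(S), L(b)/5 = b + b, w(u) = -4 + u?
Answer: -607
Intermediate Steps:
L(b) = 10*b (L(b) = 5*(b + b) = 5*(2*b) = 10*b)
S = 50 (S = 2*25 = 50)
x(A) = √2*√A (x(A) = √(2*A) = √2*√A)
B(Z) = 7 (B(Z) = (-4 + Z/Z) + √2*√50 = (-4 + 1) + √2*(5*√2) = -3 + 10 = 7)
L(-60) - B(N(-14) - 675) = 10*(-60) - 1*7 = -600 - 7 = -607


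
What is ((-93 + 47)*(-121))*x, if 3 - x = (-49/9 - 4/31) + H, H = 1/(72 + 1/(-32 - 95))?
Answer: 121531511618/2550897 ≈ 47643.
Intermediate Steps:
H = 127/9143 (H = 1/(72 + 1/(-127)) = 1/(72 - 1/127) = 1/(9143/127) = 127/9143 ≈ 0.013890)
x = 21834623/2550897 (x = 3 - ((-49/9 - 4/31) + 127/9143) = 3 - (-1555/279 + 127/9143) = 3 - 1*(-14181932/2550897) = 3 + 14181932/2550897 = 21834623/2550897 ≈ 8.5596)
((-93 + 47)*(-121))*x = ((-93 + 47)*(-121))*(21834623/2550897) = -46*(-121)*(21834623/2550897) = 5566*(21834623/2550897) = 121531511618/2550897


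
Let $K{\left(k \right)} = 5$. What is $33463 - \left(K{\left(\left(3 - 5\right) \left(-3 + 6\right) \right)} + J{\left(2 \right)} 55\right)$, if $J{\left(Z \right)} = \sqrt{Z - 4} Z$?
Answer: $33458 - 110 i \sqrt{2} \approx 33458.0 - 155.56 i$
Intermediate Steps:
$J{\left(Z \right)} = Z \sqrt{-4 + Z}$ ($J{\left(Z \right)} = \sqrt{-4 + Z} Z = Z \sqrt{-4 + Z}$)
$33463 - \left(K{\left(\left(3 - 5\right) \left(-3 + 6\right) \right)} + J{\left(2 \right)} 55\right) = 33463 - \left(5 + 2 \sqrt{-4 + 2} \cdot 55\right) = 33463 - \left(5 + 2 \sqrt{-2} \cdot 55\right) = 33463 - \left(5 + 2 i \sqrt{2} \cdot 55\right) = 33463 - \left(5 + 110 i \sqrt{2}\right) = 33458 - 110 i \sqrt{2}$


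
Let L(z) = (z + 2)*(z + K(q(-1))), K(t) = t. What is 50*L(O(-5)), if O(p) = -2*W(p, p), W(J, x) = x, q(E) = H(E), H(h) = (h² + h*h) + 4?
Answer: 9600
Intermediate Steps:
H(h) = 4 + 2*h² (H(h) = (h² + h²) + 4 = 2*h² + 4 = 4 + 2*h²)
q(E) = 4 + 2*E²
O(p) = -2*p
L(z) = (2 + z)*(6 + z) (L(z) = (z + 2)*(z + (4 + 2*(-1)²)) = (2 + z)*(z + (4 + 2*1)) = (2 + z)*(z + (4 + 2)) = (2 + z)*(z + 6) = (2 + z)*(6 + z))
50*L(O(-5)) = 50*(12 + (-2*(-5))² + 8*(-2*(-5))) = 50*(12 + 10² + 8*10) = 50*(12 + 100 + 80) = 50*192 = 9600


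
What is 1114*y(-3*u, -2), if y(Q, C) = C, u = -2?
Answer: -2228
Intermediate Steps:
1114*y(-3*u, -2) = 1114*(-2) = -2228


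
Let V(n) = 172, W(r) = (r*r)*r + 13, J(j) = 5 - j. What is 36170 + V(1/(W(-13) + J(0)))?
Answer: 36342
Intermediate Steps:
W(r) = 13 + r**3 (W(r) = r**2*r + 13 = r**3 + 13 = 13 + r**3)
36170 + V(1/(W(-13) + J(0))) = 36170 + 172 = 36342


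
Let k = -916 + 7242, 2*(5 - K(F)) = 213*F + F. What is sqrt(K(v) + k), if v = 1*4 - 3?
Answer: 4*sqrt(389) ≈ 78.892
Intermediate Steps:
v = 1 (v = 4 - 3 = 1)
K(F) = 5 - 107*F (K(F) = 5 - (213*F + F)/2 = 5 - 107*F)
k = 6326
sqrt(K(v) + k) = sqrt((5 - 107*1) + 6326) = sqrt((5 - 107) + 6326) = sqrt(-102 + 6326) = sqrt(6224) = 4*sqrt(389)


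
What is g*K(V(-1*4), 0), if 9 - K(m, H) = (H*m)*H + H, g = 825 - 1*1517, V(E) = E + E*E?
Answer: -6228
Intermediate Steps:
V(E) = E + E**2
g = -692 (g = 825 - 1517 = -692)
K(m, H) = 9 - H - m*H**2 (K(m, H) = 9 - ((H*m)*H + H) = 9 - (m*H**2 + H) = 9 - (H + m*H**2) = 9 + (-H - m*H**2) = 9 - H - m*H**2)
g*K(V(-1*4), 0) = -692*(9 - 1*0 - 1*(-1*4)*(1 - 1*4)*0**2) = -692*(9 + 0 - 1*(-4*(1 - 4))*0) = -692*(9 + 0 - 1*(-4*(-3))*0) = -692*(9 + 0 - 1*12*0) = -692*(9 + 0 + 0) = -692*9 = -6228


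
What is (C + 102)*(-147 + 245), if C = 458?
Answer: 54880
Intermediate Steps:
(C + 102)*(-147 + 245) = (458 + 102)*(-147 + 245) = 560*98 = 54880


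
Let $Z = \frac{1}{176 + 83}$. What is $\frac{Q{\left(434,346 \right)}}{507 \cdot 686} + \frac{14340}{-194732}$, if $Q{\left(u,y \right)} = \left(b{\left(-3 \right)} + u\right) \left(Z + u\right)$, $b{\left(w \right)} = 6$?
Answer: $\frac{347479502935}{730899932399} \approx 0.47541$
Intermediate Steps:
$Z = \frac{1}{259} \approx 0.003861$
$Q{\left(u,y \right)} = \left(6 + u\right) \left(\frac{1}{259} + u\right)$
$\frac{Q{\left(434,346 \right)}}{507 \cdot 686} + \frac{14340}{-194732} = \frac{\frac{6}{259} + 434^{2} + \frac{1555}{259} \cdot 434}{507 \cdot 686} + \frac{14340}{-194732} = \frac{\frac{6}{259} + 188356 + \frac{96410}{37}}{347802} + 14340 \left(- \frac{1}{194732}\right) = \frac{49459080}{259} \cdot \frac{1}{347802} - \frac{3585}{48683} = \frac{8243180}{15013453} - \frac{3585}{48683} = \frac{347479502935}{730899932399}$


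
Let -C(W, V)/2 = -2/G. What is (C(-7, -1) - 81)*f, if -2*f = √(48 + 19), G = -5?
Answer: 409*√67/10 ≈ 334.78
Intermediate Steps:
f = -√67/2 (f = -√(48 + 19)/2 = -√67/2 ≈ -4.0927)
C(W, V) = -⅘ (C(W, V) = -(-4)/(-5) = -(-4)*(-1)/5 = -2*⅖ = -⅘)
(C(-7, -1) - 81)*f = (-⅘ - 81)*(-√67/2) = -(-409)*√67/10 = 409*√67/10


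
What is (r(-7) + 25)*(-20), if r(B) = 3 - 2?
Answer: -520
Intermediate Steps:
r(B) = 1
(r(-7) + 25)*(-20) = (1 + 25)*(-20) = 26*(-20) = -520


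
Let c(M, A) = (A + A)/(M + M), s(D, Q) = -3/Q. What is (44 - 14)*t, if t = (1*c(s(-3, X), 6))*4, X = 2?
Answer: -480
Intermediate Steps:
c(M, A) = A/M (c(M, A) = (2*A)/((2*M)) = (2*A)*(1/(2*M)) = A/M)
t = -16 (t = (1*(6/((-3/2))))*4 = (1*(6/((-3*½))))*4 = (1*(6/(-3/2)))*4 = (1*(6*(-⅔)))*4 = (1*(-4))*4 = -4*4 = -16)
(44 - 14)*t = (44 - 14)*(-16) = 30*(-16) = -480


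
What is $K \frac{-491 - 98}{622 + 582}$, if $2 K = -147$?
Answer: $\frac{12369}{344} \approx 35.956$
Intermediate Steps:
$K = - \frac{147}{2}$ ($K = \frac{1}{2} \left(-147\right) = - \frac{147}{2} \approx -73.5$)
$K \frac{-491 - 98}{622 + 582} = - \frac{147 \frac{-491 - 98}{622 + 582}}{2} = - \frac{147 \left(- \frac{589}{1204}\right)}{2} = - \frac{147 \left(\left(-589\right) \frac{1}{1204}\right)}{2} = \left(- \frac{147}{2}\right) \left(- \frac{589}{1204}\right) = \frac{12369}{344}$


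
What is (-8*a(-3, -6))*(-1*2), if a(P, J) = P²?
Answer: 144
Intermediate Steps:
(-8*a(-3, -6))*(-1*2) = (-8*(-3)²)*(-1*2) = -8*9*(-2) = -72*(-2) = 144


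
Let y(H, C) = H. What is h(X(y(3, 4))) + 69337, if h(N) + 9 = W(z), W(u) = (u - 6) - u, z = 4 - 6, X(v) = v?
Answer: 69322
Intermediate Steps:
z = -2
W(u) = -6 (W(u) = (-6 + u) - u = -6)
h(N) = -15 (h(N) = -9 - 6 = -15)
h(X(y(3, 4))) + 69337 = -15 + 69337 = 69322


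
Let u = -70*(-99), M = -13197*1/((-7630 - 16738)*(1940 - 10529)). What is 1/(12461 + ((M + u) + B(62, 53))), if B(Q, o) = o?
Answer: 69765584/1356522010897 ≈ 5.1430e-5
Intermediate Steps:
M = -4399/69765584 (M = -13197/((-8589*(-24368))) = -13197/209296752 = -13197*1/209296752 = -4399/69765584 ≈ -6.3054e-5)
u = 6930
1/(12461 + ((M + u) + B(62, 53))) = 1/(12461 + ((-4399/69765584 + 6930) + 53)) = 1/(12461 + (483475492721/69765584 + 53)) = 1/(12461 + 487173068673/69765584) = 1/(1356522010897/69765584) = 69765584/1356522010897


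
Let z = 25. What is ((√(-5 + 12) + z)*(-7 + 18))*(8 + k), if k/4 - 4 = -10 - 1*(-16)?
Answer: 13200 + 528*√7 ≈ 14597.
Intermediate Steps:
k = 40 (k = 16 + 4*(-10 - 1*(-16)) = 16 + 4*(-10 + 16) = 16 + 4*6 = 16 + 24 = 40)
((√(-5 + 12) + z)*(-7 + 18))*(8 + k) = ((√(-5 + 12) + 25)*(-7 + 18))*(8 + 40) = ((√7 + 25)*11)*48 = ((25 + √7)*11)*48 = (275 + 11*√7)*48 = 13200 + 528*√7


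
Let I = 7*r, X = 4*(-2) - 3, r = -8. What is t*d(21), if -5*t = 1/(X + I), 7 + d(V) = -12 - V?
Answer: -8/67 ≈ -0.11940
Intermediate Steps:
d(V) = -19 - V (d(V) = -7 + (-12 - V) = -19 - V)
X = -11 (X = -8 - 3 = -11)
I = -56 (I = 7*(-8) = -56)
t = 1/335 (t = -1/(5*(-11 - 56)) = -1/5/(-67) = -1/5*(-1/67) = 1/335 ≈ 0.0029851)
t*d(21) = (-19 - 1*21)/335 = (-19 - 21)/335 = (1/335)*(-40) = -8/67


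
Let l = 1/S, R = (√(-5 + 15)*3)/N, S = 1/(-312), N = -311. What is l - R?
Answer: -312 + 3*√10/311 ≈ -311.97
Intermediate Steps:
S = -1/312 ≈ -0.0032051
R = -3*√10/311 (R = (√(-5 + 15)*3)/(-311) = (√10*3)*(-1/311) = (3*√10)*(-1/311) = -3*√10/311 ≈ -0.030504)
l = -312 (l = 1/(-1/312) = -312)
l - R = -312 - (-3)*√10/311 = -312 + 3*√10/311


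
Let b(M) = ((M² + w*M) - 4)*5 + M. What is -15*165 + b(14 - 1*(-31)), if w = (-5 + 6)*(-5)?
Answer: 6550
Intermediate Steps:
w = -5 (w = 1*(-5) = -5)
b(M) = -20 - 24*M + 5*M² (b(M) = ((M² - 5*M) - 4)*5 + M = (-4 + M² - 5*M)*5 + M = (-20 - 25*M + 5*M²) + M = -20 - 24*M + 5*M²)
-15*165 + b(14 - 1*(-31)) = -15*165 + (-20 - 24*(14 - 1*(-31)) + 5*(14 - 1*(-31))²) = -2475 + (-20 - 24*(14 + 31) + 5*(14 + 31)²) = -2475 + (-20 - 24*45 + 5*45²) = -2475 + (-20 - 1080 + 5*2025) = -2475 + (-20 - 1080 + 10125) = -2475 + 9025 = 6550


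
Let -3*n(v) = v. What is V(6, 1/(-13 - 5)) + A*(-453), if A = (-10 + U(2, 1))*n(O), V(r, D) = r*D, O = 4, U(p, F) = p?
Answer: -14497/3 ≈ -4832.3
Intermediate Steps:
n(v) = -v/3
V(r, D) = D*r
A = 32/3 (A = (-10 + 2)*(-1/3*4) = -8*(-4/3) = 32/3 ≈ 10.667)
V(6, 1/(-13 - 5)) + A*(-453) = 6/(-13 - 5) + (32/3)*(-453) = 6/(-18) - 4832 = -1/18*6 - 4832 = -1/3 - 4832 = -14497/3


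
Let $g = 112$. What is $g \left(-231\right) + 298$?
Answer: $-25574$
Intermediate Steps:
$g \left(-231\right) + 298 = 112 \left(-231\right) + 298 = -25872 + 298 = -25574$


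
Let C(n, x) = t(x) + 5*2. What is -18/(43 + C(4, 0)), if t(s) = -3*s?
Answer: -18/53 ≈ -0.33962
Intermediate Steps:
C(n, x) = 10 - 3*x (C(n, x) = -3*x + 5*2 = -3*x + 10 = 10 - 3*x)
-18/(43 + C(4, 0)) = -18/(43 + (10 - 3*0)) = -18/(43 + (10 + 0)) = -18/(43 + 10) = -18/53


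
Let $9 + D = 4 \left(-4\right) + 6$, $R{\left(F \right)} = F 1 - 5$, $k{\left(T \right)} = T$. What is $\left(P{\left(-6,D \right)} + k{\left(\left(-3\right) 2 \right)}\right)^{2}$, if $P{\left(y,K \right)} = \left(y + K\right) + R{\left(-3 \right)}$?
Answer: $1521$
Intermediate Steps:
$R{\left(F \right)} = -5 + F$ ($R{\left(F \right)} = F - 5 = -5 + F$)
$D = -19$ ($D = -9 + \left(4 \left(-4\right) + 6\right) = -9 + \left(-16 + 6\right) = -9 - 10 = -19$)
$P{\left(y,K \right)} = -8 + K + y$ ($P{\left(y,K \right)} = \left(y + K\right) - 8 = \left(K + y\right) - 8 = -8 + K + y$)
$\left(P{\left(-6,D \right)} + k{\left(\left(-3\right) 2 \right)}\right)^{2} = \left(\left(-8 - 19 - 6\right) - 6\right)^{2} = \left(-33 - 6\right)^{2} = \left(-39\right)^{2} = 1521$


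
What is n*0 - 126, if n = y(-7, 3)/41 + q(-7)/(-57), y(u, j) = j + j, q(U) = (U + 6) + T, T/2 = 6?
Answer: -126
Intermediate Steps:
T = 12 (T = 2*6 = 12)
q(U) = 18 + U (q(U) = (U + 6) + 12 = (6 + U) + 12 = 18 + U)
y(u, j) = 2*j
n = -109/2337 (n = (2*3)/41 + (18 - 7)/(-57) = 6*(1/41) + 11*(-1/57) = 6/41 - 11/57 = -109/2337 ≈ -0.046641)
n*0 - 126 = -109/2337*0 - 126 = 0 - 126 = -126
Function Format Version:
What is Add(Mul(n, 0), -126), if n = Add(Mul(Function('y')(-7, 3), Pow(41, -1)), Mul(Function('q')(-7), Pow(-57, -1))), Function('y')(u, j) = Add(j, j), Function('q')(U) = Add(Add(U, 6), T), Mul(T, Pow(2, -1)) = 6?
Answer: -126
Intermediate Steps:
T = 12 (T = Mul(2, 6) = 12)
Function('q')(U) = Add(18, U) (Function('q')(U) = Add(Add(U, 6), 12) = Add(Add(6, U), 12) = Add(18, U))
Function('y')(u, j) = Mul(2, j)
n = Rational(-109, 2337) (n = Add(Mul(Mul(2, 3), Pow(41, -1)), Mul(Add(18, -7), Pow(-57, -1))) = Add(Mul(6, Rational(1, 41)), Mul(11, Rational(-1, 57))) = Add(Rational(6, 41), Rational(-11, 57)) = Rational(-109, 2337) ≈ -0.046641)
Add(Mul(n, 0), -126) = Add(Mul(Rational(-109, 2337), 0), -126) = Add(0, -126) = -126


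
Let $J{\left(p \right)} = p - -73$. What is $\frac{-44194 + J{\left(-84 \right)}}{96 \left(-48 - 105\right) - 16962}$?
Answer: $\frac{2947}{2110} \approx 1.3967$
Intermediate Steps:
$J{\left(p \right)} = 73 + p$ ($J{\left(p \right)} = p + 73 = 73 + p$)
$\frac{-44194 + J{\left(-84 \right)}}{96 \left(-48 - 105\right) - 16962} = \frac{-44194 + \left(73 - 84\right)}{96 \left(-48 - 105\right) - 16962} = \frac{-44194 - 11}{96 \left(-153\right) - 16962} = - \frac{44205}{-14688 - 16962} = - \frac{44205}{-31650} = \left(-44205\right) \left(- \frac{1}{31650}\right) = \frac{2947}{2110}$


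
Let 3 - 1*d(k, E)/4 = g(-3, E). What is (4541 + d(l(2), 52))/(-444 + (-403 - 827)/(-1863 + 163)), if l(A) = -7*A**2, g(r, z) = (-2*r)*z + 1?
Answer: -561170/75357 ≈ -7.4468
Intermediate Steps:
g(r, z) = 1 - 2*r*z (g(r, z) = -2*r*z + 1 = 1 - 2*r*z)
d(k, E) = 8 - 24*E (d(k, E) = 12 - 4*(1 - 2*(-3)*E) = 12 - 4*(1 + 6*E) = 12 + (-4 - 24*E) = 8 - 24*E)
(4541 + d(l(2), 52))/(-444 + (-403 - 827)/(-1863 + 163)) = (4541 + (8 - 24*52))/(-444 + (-403 - 827)/(-1863 + 163)) = (4541 + (8 - 1248))/(-444 - 1230/(-1700)) = (4541 - 1240)/(-444 - 1230*(-1/1700)) = 3301/(-444 + 123/170) = 3301/(-75357/170) = 3301*(-170/75357) = -561170/75357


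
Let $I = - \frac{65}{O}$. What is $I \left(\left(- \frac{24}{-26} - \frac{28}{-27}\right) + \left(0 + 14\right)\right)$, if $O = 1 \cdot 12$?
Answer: $- \frac{14005}{162} \approx -86.451$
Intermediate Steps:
$O = 12$
$I = - \frac{65}{12} \approx -5.4167$
$I \left(\left(- \frac{24}{-26} - \frac{28}{-27}\right) + \left(0 + 14\right)\right) = - \frac{65 \left(\left(- \frac{24}{-26} - \frac{28}{-27}\right) + \left(0 + 14\right)\right)}{12} = - \frac{65 \left(\left(\left(-24\right) \left(- \frac{1}{26}\right) - - \frac{28}{27}\right) + 14\right)}{12} = - \frac{65 \left(\left(\frac{12}{13} + \frac{28}{27}\right) + 14\right)}{12} = - \frac{65 \left(\frac{688}{351} + 14\right)}{12} = \left(- \frac{65}{12}\right) \frac{5602}{351} = - \frac{14005}{162}$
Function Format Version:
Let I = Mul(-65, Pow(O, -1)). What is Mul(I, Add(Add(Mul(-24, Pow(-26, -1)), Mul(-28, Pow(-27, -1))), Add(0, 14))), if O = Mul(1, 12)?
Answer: Rational(-14005, 162) ≈ -86.451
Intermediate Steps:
O = 12
I = Rational(-65, 12) (I = Mul(-65, Pow(12, -1)) = Mul(-65, Rational(1, 12)) = Rational(-65, 12) ≈ -5.4167)
Mul(I, Add(Add(Mul(-24, Pow(-26, -1)), Mul(-28, Pow(-27, -1))), Add(0, 14))) = Mul(Rational(-65, 12), Add(Add(Mul(-24, Pow(-26, -1)), Mul(-28, Pow(-27, -1))), Add(0, 14))) = Mul(Rational(-65, 12), Add(Add(Mul(-24, Rational(-1, 26)), Mul(-28, Rational(-1, 27))), 14)) = Mul(Rational(-65, 12), Add(Add(Rational(12, 13), Rational(28, 27)), 14)) = Mul(Rational(-65, 12), Add(Rational(688, 351), 14)) = Mul(Rational(-65, 12), Rational(5602, 351)) = Rational(-14005, 162)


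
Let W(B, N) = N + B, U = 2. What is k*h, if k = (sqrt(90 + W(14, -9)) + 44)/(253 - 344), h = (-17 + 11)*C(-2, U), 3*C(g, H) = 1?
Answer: 88/91 + 2*sqrt(95)/91 ≈ 1.1812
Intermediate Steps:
C(g, H) = 1/3 (C(g, H) = (1/3)*1 = 1/3)
W(B, N) = B + N
h = -2 (h = (-17 + 11)*(1/3) = -6*1/3 = -2)
k = -44/91 - sqrt(95)/91 (k = (sqrt(90 + (14 - 9)) + 44)/(253 - 344) = (sqrt(90 + 5) + 44)/(-91) = (sqrt(95) + 44)*(-1/91) = (44 + sqrt(95))*(-1/91) = -44/91 - sqrt(95)/91 ≈ -0.59062)
k*h = (-44/91 - sqrt(95)/91)*(-2) = 88/91 + 2*sqrt(95)/91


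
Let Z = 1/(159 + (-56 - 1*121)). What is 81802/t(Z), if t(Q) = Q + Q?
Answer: -736218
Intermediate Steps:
Z = -1/18 (Z = 1/(159 + (-56 - 121)) = 1/(159 - 177) = 1/(-18) = -1/18 ≈ -0.055556)
t(Q) = 2*Q
81802/t(Z) = 81802/((2*(-1/18))) = 81802/(-⅑) = 81802*(-9) = -736218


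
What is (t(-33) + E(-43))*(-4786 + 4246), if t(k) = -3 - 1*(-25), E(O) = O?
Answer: 11340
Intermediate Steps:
t(k) = 22 (t(k) = -3 + 25 = 22)
(t(-33) + E(-43))*(-4786 + 4246) = (22 - 43)*(-4786 + 4246) = -21*(-540) = 11340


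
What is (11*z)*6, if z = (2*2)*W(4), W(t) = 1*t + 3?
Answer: 1848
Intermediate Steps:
W(t) = 3 + t (W(t) = t + 3 = 3 + t)
z = 28 (z = (2*2)*(3 + 4) = 4*7 = 28)
(11*z)*6 = (11*28)*6 = 308*6 = 1848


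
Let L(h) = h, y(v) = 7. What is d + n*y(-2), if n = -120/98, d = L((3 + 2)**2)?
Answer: 115/7 ≈ 16.429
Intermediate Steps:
d = 25 (d = (3 + 2)**2 = 5**2 = 25)
n = -60/49 (n = -120*1/98 = -60/49 ≈ -1.2245)
d + n*y(-2) = 25 - 60/49*7 = 25 - 60/7 = 115/7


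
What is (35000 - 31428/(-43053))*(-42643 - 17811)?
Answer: -30365770706104/14351 ≈ -2.1159e+9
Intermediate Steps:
(35000 - 31428/(-43053))*(-42643 - 17811) = (35000 - 31428*(-1/43053))*(-60454) = (35000 + 10476/14351)*(-60454) = (502295476/14351)*(-60454) = -30365770706104/14351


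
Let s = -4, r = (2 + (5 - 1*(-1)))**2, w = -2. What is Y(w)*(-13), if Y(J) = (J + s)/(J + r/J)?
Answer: -39/17 ≈ -2.2941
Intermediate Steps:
r = 64 (r = (2 + (5 + 1))**2 = (2 + 6)**2 = 8**2 = 64)
Y(J) = (-4 + J)/(J + 64/J) (Y(J) = (J - 4)/(J + 64/J) = (-4 + J)/(J + 64/J))
Y(w)*(-13) = -2*(-4 - 2)/(64 + (-2)**2)*(-13) = -2*(-6)/(64 + 4)*(-13) = -2*(-6)/68*(-13) = -2*1/68*(-6)*(-13) = (3/17)*(-13) = -39/17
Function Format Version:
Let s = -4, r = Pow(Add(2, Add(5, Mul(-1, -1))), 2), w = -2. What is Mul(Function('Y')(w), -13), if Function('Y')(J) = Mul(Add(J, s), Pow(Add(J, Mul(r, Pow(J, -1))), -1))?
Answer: Rational(-39, 17) ≈ -2.2941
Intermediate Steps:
r = 64 (r = Pow(Add(2, Add(5, 1)), 2) = Pow(Add(2, 6), 2) = Pow(8, 2) = 64)
Function('Y')(J) = Mul(Pow(Add(J, Mul(64, Pow(J, -1))), -1), Add(-4, J)) (Function('Y')(J) = Mul(Add(J, -4), Pow(Add(J, Mul(64, Pow(J, -1))), -1)) = Mul(Add(-4, J), Pow(Add(J, Mul(64, Pow(J, -1))), -1)) = Mul(Pow(Add(J, Mul(64, Pow(J, -1))), -1), Add(-4, J)))
Mul(Function('Y')(w), -13) = Mul(Mul(-2, Pow(Add(64, Pow(-2, 2)), -1), Add(-4, -2)), -13) = Mul(Mul(-2, Pow(Add(64, 4), -1), -6), -13) = Mul(Mul(-2, Pow(68, -1), -6), -13) = Mul(Mul(-2, Rational(1, 68), -6), -13) = Mul(Rational(3, 17), -13) = Rational(-39, 17)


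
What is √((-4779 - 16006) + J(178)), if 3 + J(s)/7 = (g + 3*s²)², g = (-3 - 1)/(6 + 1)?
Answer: √3098926487706/7 ≈ 2.5148e+5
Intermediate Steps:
g = -4/7 ≈ -0.57143
J(s) = -21 + 7*(-4/7 + 3*s²)²
√((-4779 - 16006) + J(178)) = √((-4779 - 16006) + (-21 + (-4 + 21*178²)²/7)) = √(-20785 + (-21 + (-4 + 21*31684)²/7)) = √(-20785 + (-21 + (-4 + 665364)²/7)) = √(-20785 + (-21 + (⅐)*665360²)) = √(-20785 + (-21 + (⅐)*442703929600)) = √(-20785 + (-21 + 442703929600/7)) = √(-20785 + 442703929453/7) = √(442703783958/7) = √3098926487706/7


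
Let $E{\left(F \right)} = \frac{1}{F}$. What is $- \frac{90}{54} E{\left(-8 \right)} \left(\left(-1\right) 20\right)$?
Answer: $- \frac{25}{6} \approx -4.1667$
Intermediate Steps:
$- \frac{90}{54} E{\left(-8 \right)} \left(\left(-1\right) 20\right) = \frac{\left(-90\right) \frac{1}{54}}{-8} \left(\left(-1\right) 20\right) = \left(-90\right) \frac{1}{54} \left(- \frac{1}{8}\right) \left(-20\right) = \left(- \frac{5}{3}\right) \left(- \frac{1}{8}\right) \left(-20\right) = \frac{5}{24} \left(-20\right) = - \frac{25}{6}$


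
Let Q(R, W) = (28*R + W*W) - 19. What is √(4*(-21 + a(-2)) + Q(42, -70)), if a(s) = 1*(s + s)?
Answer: √5957 ≈ 77.182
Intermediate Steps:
Q(R, W) = -19 + W² + 28*R (Q(R, W) = (28*R + W²) - 19 = (W² + 28*R) - 19 = -19 + W² + 28*R)
a(s) = 2*s (a(s) = 1*(2*s) = 2*s)
√(4*(-21 + a(-2)) + Q(42, -70)) = √(4*(-21 + 2*(-2)) + (-19 + (-70)² + 28*42)) = √(4*(-21 - 4) + (-19 + 4900 + 1176)) = √(4*(-25) + 6057) = √(-100 + 6057) = √5957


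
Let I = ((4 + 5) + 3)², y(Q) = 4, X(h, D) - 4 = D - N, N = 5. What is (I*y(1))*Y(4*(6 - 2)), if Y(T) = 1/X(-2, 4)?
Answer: 192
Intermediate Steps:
X(h, D) = -1 + D (X(h, D) = 4 + (D - 1*5) = 4 + (D - 5) = 4 + (-5 + D) = -1 + D)
I = 144 (I = (9 + 3)² = 12² = 144)
Y(T) = ⅓ (Y(T) = 1/(-1 + 4) = 1/3 = ⅓)
(I*y(1))*Y(4*(6 - 2)) = (144*4)*(⅓) = 576*(⅓) = 192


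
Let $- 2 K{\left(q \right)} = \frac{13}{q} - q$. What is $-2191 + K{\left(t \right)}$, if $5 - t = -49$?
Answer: $- \frac{233725}{108} \approx -2164.1$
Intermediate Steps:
$t = 54$ ($t = 5 - -49 = 5 + 49 = 54$)
$K{\left(q \right)} = \frac{q}{2} - \frac{13}{2 q}$ ($K{\left(q \right)} = - \frac{\frac{13}{q} - q}{2} = - \frac{- q + \frac{13}{q}}{2} = \frac{q}{2} - \frac{13}{2 q}$)
$-2191 + K{\left(t \right)} = -2191 + \frac{-13 + 54^{2}}{2 \cdot 54} = -2191 + \frac{1}{2} \cdot \frac{1}{54} \left(-13 + 2916\right) = -2191 + \frac{1}{2} \cdot \frac{1}{54} \cdot 2903 = -2191 + \frac{2903}{108} = - \frac{233725}{108}$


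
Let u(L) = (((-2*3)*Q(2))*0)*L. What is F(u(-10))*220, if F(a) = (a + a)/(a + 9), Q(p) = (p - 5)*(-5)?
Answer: 0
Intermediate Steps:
Q(p) = 25 - 5*p (Q(p) = (-5 + p)*(-5) = 25 - 5*p)
u(L) = 0 (u(L) = (((-2*3)*(25 - 5*2))*0)*L = (-6*(25 - 10)*0)*L = (-6*15*0)*L = (-90*0)*L = 0*L = 0)
F(a) = 2*a/(9 + a) (F(a) = (2*a)/(9 + a) = 2*a/(9 + a))
F(u(-10))*220 = (2*0/(9 + 0))*220 = (2*0/9)*220 = (2*0*(1/9))*220 = 0*220 = 0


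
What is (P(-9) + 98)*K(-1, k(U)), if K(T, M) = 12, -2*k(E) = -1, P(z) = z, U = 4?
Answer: 1068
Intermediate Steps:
k(E) = ½ (k(E) = -½*(-1) = ½)
(P(-9) + 98)*K(-1, k(U)) = (-9 + 98)*12 = 89*12 = 1068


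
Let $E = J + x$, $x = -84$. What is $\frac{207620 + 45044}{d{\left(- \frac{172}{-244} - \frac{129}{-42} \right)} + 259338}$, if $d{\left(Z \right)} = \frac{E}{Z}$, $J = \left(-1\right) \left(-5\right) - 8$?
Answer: $\frac{33951725}{34845448} \approx 0.97435$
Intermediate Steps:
$J = -3$ ($J = 5 - 8 = -3$)
$E = -87$ ($E = -3 - 84 = -87$)
$d{\left(Z \right)} = - \frac{87}{Z}$
$\frac{207620 + 45044}{d{\left(- \frac{172}{-244} - \frac{129}{-42} \right)} + 259338} = \frac{207620 + 45044}{- \frac{87}{- \frac{172}{-244} - \frac{129}{-42}} + 259338} = \frac{252664}{- \frac{87}{\left(-172\right) \left(- \frac{1}{244}\right) - - \frac{43}{14}} + 259338} = \frac{252664}{- \frac{87}{\frac{43}{61} + \frac{43}{14}} + 259338} = \frac{252664}{- \frac{87}{\frac{3225}{854}} + 259338} = \frac{252664}{\left(-87\right) \frac{854}{3225} + 259338} = \frac{252664}{- \frac{24766}{1075} + 259338} = \frac{252664}{\frac{278763584}{1075}} = 252664 \cdot \frac{1075}{278763584} = \frac{33951725}{34845448}$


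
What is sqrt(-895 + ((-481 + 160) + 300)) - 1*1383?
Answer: -1383 + 2*I*sqrt(229) ≈ -1383.0 + 30.266*I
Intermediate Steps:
sqrt(-895 + ((-481 + 160) + 300)) - 1*1383 = sqrt(-895 + (-321 + 300)) - 1383 = sqrt(-895 - 21) - 1383 = sqrt(-916) - 1383 = 2*I*sqrt(229) - 1383 = -1383 + 2*I*sqrt(229)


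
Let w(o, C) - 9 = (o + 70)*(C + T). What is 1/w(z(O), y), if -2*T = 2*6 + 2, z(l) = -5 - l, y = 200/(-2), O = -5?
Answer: -1/7481 ≈ -0.00013367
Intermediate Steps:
y = -100 (y = 200*(-1/2) = -100)
T = -7 (T = -(2*6 + 2)/2 = -(12 + 2)/2 = -1/2*14 = -7)
w(o, C) = 9 + (-7 + C)*(70 + o) (w(o, C) = 9 + (o + 70)*(C - 7) = 9 + (70 + o)*(-7 + C) = 9 + (-7 + C)*(70 + o))
1/w(z(O), y) = 1/(-481 - 7*(-5 - 1*(-5)) + 70*(-100) - 100*(-5 - 1*(-5))) = 1/(-481 - 7*(-5 + 5) - 7000 - 100*(-5 + 5)) = 1/(-481 - 7*0 - 7000 - 100*0) = 1/(-481 + 0 - 7000 + 0) = 1/(-7481) = -1/7481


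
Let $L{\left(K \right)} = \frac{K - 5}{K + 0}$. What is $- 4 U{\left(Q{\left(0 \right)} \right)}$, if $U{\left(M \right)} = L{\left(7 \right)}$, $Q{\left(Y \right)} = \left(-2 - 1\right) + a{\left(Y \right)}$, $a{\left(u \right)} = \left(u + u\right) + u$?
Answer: $- \frac{8}{7} \approx -1.1429$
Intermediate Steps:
$a{\left(u \right)} = 3 u$ ($a{\left(u \right)} = 2 u + u = 3 u$)
$Q{\left(Y \right)} = -3 + 3 Y$ ($Q{\left(Y \right)} = \left(-2 - 1\right) + 3 Y = -3 + 3 Y$)
$L{\left(K \right)} = \frac{-5 + K}{K}$
$U{\left(M \right)} = \frac{2}{7}$ ($U{\left(M \right)} = \frac{-5 + 7}{7} = \frac{1}{7} \cdot 2 = \frac{2}{7}$)
$- 4 U{\left(Q{\left(0 \right)} \right)} = \left(-4\right) \frac{2}{7} = - \frac{8}{7}$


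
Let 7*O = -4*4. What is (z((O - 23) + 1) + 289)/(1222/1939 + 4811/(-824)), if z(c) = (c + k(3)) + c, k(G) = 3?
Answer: -129644864/2773867 ≈ -46.738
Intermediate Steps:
O = -16/7 (O = (-4*4)/7 = (1/7)*(-16) = -16/7 ≈ -2.2857)
z(c) = 3 + 2*c (z(c) = (c + 3) + c = (3 + c) + c = 3 + 2*c)
(z((O - 23) + 1) + 289)/(1222/1939 + 4811/(-824)) = ((3 + 2*((-16/7 - 23) + 1)) + 289)/(1222/1939 + 4811/(-824)) = ((3 + 2*(-177/7 + 1)) + 289)/(1222*(1/1939) + 4811*(-1/824)) = ((3 + 2*(-170/7)) + 289)/(1222/1939 - 4811/824) = ((3 - 340/7) + 289)/(-8321601/1597736) = (-319/7 + 289)*(-1597736/8321601) = (1704/7)*(-1597736/8321601) = -129644864/2773867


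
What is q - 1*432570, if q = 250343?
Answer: -182227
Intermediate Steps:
q - 1*432570 = 250343 - 1*432570 = 250343 - 432570 = -182227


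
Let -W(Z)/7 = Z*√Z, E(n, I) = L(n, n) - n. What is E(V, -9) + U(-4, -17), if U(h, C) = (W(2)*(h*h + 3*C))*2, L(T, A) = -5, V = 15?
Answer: -20 + 980*√2 ≈ 1365.9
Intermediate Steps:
E(n, I) = -5 - n
W(Z) = -7*Z^(3/2) (W(Z) = -7*Z*√Z = -7*Z^(3/2))
U(h, C) = -28*√2*(h² + 3*C) (U(h, C) = ((-14*√2)*(h*h + 3*C))*2 = ((-14*√2)*(h² + 3*C))*2 = -14*√2*(h² + 3*C)*2 = -28*√2*(h² + 3*C))
E(V, -9) + U(-4, -17) = (-5 - 1*15) + 28*√2*(-1*(-4)² - 3*(-17)) = (-5 - 15) + 28*√2*(-1*16 + 51) = -20 + 28*√2*(-16 + 51) = -20 + 28*√2*35 = -20 + 980*√2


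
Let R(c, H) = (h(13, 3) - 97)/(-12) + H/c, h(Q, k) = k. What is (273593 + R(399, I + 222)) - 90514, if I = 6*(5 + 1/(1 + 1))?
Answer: 146103803/798 ≈ 1.8309e+5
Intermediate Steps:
I = 33 (I = 6*(5 + 1/2) = 6*(5 + ½) = 6*(11/2) = 33)
R(c, H) = 47/6 + H/c (R(c, H) = (3 - 97)/(-12) + H/c = -94*(-1/12) + H/c = 47/6 + H/c)
(273593 + R(399, I + 222)) - 90514 = (273593 + (47/6 + (33 + 222)/399)) - 90514 = (273593 + (47/6 + 255*(1/399))) - 90514 = (273593 + (47/6 + 85/133)) - 90514 = (273593 + 6761/798) - 90514 = 218333975/798 - 90514 = 146103803/798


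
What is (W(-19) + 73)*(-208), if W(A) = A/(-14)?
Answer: -108264/7 ≈ -15466.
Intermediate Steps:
W(A) = -A/14 (W(A) = A*(-1/14) = -A/14)
(W(-19) + 73)*(-208) = (-1/14*(-19) + 73)*(-208) = (19/14 + 73)*(-208) = (1041/14)*(-208) = -108264/7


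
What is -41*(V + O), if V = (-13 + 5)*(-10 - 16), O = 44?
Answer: -10332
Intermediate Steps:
V = 208 (V = -8*(-26) = 208)
-41*(V + O) = -41*(208 + 44) = -41*252 = -10332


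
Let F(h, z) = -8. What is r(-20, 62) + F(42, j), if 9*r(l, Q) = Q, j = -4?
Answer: -10/9 ≈ -1.1111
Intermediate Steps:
r(l, Q) = Q/9
r(-20, 62) + F(42, j) = (⅑)*62 - 8 = 62/9 - 8 = -10/9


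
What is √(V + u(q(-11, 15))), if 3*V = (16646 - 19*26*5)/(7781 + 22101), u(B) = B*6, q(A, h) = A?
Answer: I*√132282982290/44823 ≈ 8.1143*I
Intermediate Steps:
u(B) = 6*B
V = 7088/44823 (V = ((16646 - 19*26*5)/(7781 + 22101))/3 = ((16646 - 494*5)/29882)/3 = ((16646 - 2470)*(1/29882))/3 = (14176*(1/29882))/3 = (⅓)*(7088/14941) = 7088/44823 ≈ 0.15813)
√(V + u(q(-11, 15))) = √(7088/44823 + 6*(-11)) = √(7088/44823 - 66) = √(-2951230/44823) = I*√132282982290/44823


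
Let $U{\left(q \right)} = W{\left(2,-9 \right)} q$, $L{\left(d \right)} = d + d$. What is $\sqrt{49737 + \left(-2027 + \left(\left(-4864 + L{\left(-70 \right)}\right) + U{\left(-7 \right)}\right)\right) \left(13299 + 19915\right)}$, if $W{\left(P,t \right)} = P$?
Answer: $i \sqrt{233942893} \approx 15295.0 i$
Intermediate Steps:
$L{\left(d \right)} = 2 d$
$U{\left(q \right)} = 2 q$
$\sqrt{49737 + \left(-2027 + \left(\left(-4864 + L{\left(-70 \right)}\right) + U{\left(-7 \right)}\right)\right) \left(13299 + 19915\right)} = \sqrt{49737 + \left(-2027 + \left(\left(-4864 + 2 \left(-70\right)\right) + 2 \left(-7\right)\right)\right) \left(13299 + 19915\right)} = \sqrt{49737 + \left(-2027 - 5018\right) 33214} = \sqrt{49737 - 233992630} = \sqrt{-233942893} = i \sqrt{233942893}$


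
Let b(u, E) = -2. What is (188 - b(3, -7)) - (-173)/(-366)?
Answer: 69367/366 ≈ 189.53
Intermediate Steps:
(188 - b(3, -7)) - (-173)/(-366) = (188 - 1*(-2)) - (-173)/(-366) = (188 + 2) - (-173)*(-1)/366 = 190 - 1*173/366 = 190 - 173/366 = 69367/366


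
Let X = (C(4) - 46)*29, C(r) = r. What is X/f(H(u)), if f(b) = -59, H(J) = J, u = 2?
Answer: 1218/59 ≈ 20.644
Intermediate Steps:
X = -1218 (X = (4 - 46)*29 = -42*29 = -1218)
X/f(H(u)) = -1218/(-59) = -1218*(-1/59) = 1218/59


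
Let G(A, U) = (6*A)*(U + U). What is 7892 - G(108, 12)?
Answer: -7660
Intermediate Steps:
G(A, U) = 12*A*U (G(A, U) = (6*A)*(2*U) = 12*A*U)
7892 - G(108, 12) = 7892 - 12*108*12 = 7892 - 1*15552 = 7892 - 15552 = -7660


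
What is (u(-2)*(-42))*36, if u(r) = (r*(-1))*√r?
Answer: -3024*I*√2 ≈ -4276.6*I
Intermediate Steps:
u(r) = -r^(3/2) (u(r) = (-r)*√r = -r^(3/2))
(u(-2)*(-42))*36 = (-(-2)^(3/2)*(-42))*36 = (-(-2)*I*√2*(-42))*36 = ((2*I*√2)*(-42))*36 = -84*I*√2*36 = -3024*I*√2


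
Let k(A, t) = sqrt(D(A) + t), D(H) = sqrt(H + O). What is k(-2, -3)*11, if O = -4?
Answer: 11*sqrt(-3 + I*sqrt(6)) ≈ 7.2674 + 20.392*I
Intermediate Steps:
D(H) = sqrt(-4 + H) (D(H) = sqrt(H - 4) = sqrt(-4 + H))
k(A, t) = sqrt(t + sqrt(-4 + A)) (k(A, t) = sqrt(sqrt(-4 + A) + t) = sqrt(t + sqrt(-4 + A)))
k(-2, -3)*11 = sqrt(-3 + sqrt(-4 - 2))*11 = sqrt(-3 + sqrt(-6))*11 = sqrt(-3 + I*sqrt(6))*11 = 11*sqrt(-3 + I*sqrt(6))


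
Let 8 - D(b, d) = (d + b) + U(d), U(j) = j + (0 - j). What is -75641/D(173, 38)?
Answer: 75641/203 ≈ 372.62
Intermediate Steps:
U(j) = 0 (U(j) = j - j = 0)
D(b, d) = 8 - b - d (D(b, d) = 8 - ((d + b) + 0) = 8 - ((b + d) + 0) = 8 - (b + d) = 8 + (-b - d) = 8 - b - d)
-75641/D(173, 38) = -75641/(8 - 1*173 - 1*38) = -75641/(8 - 173 - 38) = -75641/(-203) = -75641*(-1/203) = 75641/203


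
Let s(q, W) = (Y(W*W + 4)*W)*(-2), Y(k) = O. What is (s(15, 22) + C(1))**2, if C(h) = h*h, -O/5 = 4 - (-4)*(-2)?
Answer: 772641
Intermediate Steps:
O = 20 (O = -5*(4 - (-4)*(-2)) = -5*(4 - 1*8) = -5*(4 - 8) = -5*(-4) = 20)
C(h) = h**2
Y(k) = 20
s(q, W) = -40*W (s(q, W) = (20*W)*(-2) = -40*W)
(s(15, 22) + C(1))**2 = (-40*22 + 1**2)**2 = (-880 + 1)**2 = (-879)**2 = 772641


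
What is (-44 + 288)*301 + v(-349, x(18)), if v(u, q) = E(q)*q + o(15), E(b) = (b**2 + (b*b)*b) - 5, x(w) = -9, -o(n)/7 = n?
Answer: 79216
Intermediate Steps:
o(n) = -7*n
E(b) = -5 + b**2 + b**3 (E(b) = (b**2 + b**2*b) - 5 = (b**2 + b**3) - 5 = -5 + b**2 + b**3)
v(u, q) = -105 + q*(-5 + q**2 + q**3) (v(u, q) = (-5 + q**2 + q**3)*q - 7*15 = q*(-5 + q**2 + q**3) - 105 = -105 + q*(-5 + q**2 + q**3))
(-44 + 288)*301 + v(-349, x(18)) = (-44 + 288)*301 + (-105 - 9*(-5 + (-9)**2 + (-9)**3)) = 244*301 + (-105 - 9*(-5 + 81 - 729)) = 73444 + (-105 - 9*(-653)) = 73444 + (-105 + 5877) = 73444 + 5772 = 79216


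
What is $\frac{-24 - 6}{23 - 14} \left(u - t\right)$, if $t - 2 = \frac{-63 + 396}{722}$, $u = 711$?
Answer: $- \frac{2557825}{1083} \approx -2361.8$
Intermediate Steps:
$t = \frac{1777}{722}$ ($t = 2 + \frac{-63 + 396}{722} = 2 + 333 \cdot \frac{1}{722} = 2 + \frac{333}{722} = \frac{1777}{722} \approx 2.4612$)
$\frac{-24 - 6}{23 - 14} \left(u - t\right) = \frac{-24 - 6}{23 - 14} \left(711 - \frac{1777}{722}\right) = - \frac{30}{9} \left(711 - \frac{1777}{722}\right) = \left(-30\right) \frac{1}{9} \cdot \frac{511565}{722} = \left(- \frac{10}{3}\right) \frac{511565}{722} = - \frac{2557825}{1083}$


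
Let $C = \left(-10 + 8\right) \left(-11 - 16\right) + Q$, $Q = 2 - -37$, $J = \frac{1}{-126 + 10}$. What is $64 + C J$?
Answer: $\frac{7331}{116} \approx 63.198$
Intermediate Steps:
$J = - \frac{1}{116}$ ($J = \frac{1}{-116} = - \frac{1}{116} \approx -0.0086207$)
$Q = 39$ ($Q = 2 + 37 = 39$)
$C = 93$ ($C = \left(-10 + 8\right) \left(-11 - 16\right) + 39 = \left(-2\right) \left(-27\right) + 39 = 54 + 39 = 93$)
$64 + C J = 64 + 93 \left(- \frac{1}{116}\right) = 64 - \frac{93}{116} = \frac{7331}{116}$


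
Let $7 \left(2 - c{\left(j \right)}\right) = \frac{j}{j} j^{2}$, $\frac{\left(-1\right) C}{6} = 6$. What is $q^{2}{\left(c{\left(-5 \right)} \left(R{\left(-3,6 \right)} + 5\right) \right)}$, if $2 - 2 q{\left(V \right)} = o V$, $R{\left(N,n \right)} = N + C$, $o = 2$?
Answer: $\frac{134689}{49} \approx 2748.8$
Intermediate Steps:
$C = -36$ ($C = \left(-6\right) 6 = -36$)
$R{\left(N,n \right)} = -36 + N$ ($R{\left(N,n \right)} = N - 36 = -36 + N$)
$c{\left(j \right)} = 2 - \frac{j^{2}}{7}$ ($c{\left(j \right)} = 2 - \frac{\frac{j}{j} j^{2}}{7} = 2 - \frac{1 j^{2}}{7} = 2 - \frac{j^{2}}{7}$)
$q{\left(V \right)} = 1 - V$ ($q{\left(V \right)} = 1 - \frac{2 V}{2} = 1 - V$)
$q^{2}{\left(c{\left(-5 \right)} \left(R{\left(-3,6 \right)} + 5\right) \right)} = \left(1 - \left(2 - \frac{\left(-5\right)^{2}}{7}\right) \left(\left(-36 - 3\right) + 5\right)\right)^{2} = \left(1 - \left(2 - \frac{25}{7}\right) \left(-39 + 5\right)\right)^{2} = \left(1 - \left(2 - \frac{25}{7}\right) \left(-34\right)\right)^{2} = \left(1 - \left(- \frac{11}{7}\right) \left(-34\right)\right)^{2} = \left(1 - \frac{374}{7}\right)^{2} = \left(- \frac{367}{7}\right)^{2} = \frac{134689}{49}$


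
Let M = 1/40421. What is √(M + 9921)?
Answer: √16209497728382/40421 ≈ 99.604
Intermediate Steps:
M = 1/40421 ≈ 2.4740e-5
√(M + 9921) = √(1/40421 + 9921) = √(401016742/40421) = √16209497728382/40421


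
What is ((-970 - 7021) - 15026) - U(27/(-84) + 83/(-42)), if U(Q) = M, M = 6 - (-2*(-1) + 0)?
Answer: -23021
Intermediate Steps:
M = 4 (M = 6 - (2 + 0) = 6 - 1*2 = 6 - 2 = 4)
U(Q) = 4
((-970 - 7021) - 15026) - U(27/(-84) + 83/(-42)) = ((-970 - 7021) - 15026) - 1*4 = (-7991 - 15026) - 4 = -23017 - 4 = -23021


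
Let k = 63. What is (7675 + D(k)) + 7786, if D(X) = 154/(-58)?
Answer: 448292/29 ≈ 15458.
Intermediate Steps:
D(X) = -77/29 (D(X) = 154*(-1/58) = -77/29)
(7675 + D(k)) + 7786 = (7675 - 77/29) + 7786 = 222498/29 + 7786 = 448292/29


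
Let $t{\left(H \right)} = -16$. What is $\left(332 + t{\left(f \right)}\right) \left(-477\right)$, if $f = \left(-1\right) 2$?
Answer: $-150732$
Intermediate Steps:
$f = -2$
$\left(332 + t{\left(f \right)}\right) \left(-477\right) = \left(332 - 16\right) \left(-477\right) = 316 \left(-477\right) = -150732$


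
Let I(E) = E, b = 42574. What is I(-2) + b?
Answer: 42572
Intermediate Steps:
I(-2) + b = -2 + 42574 = 42572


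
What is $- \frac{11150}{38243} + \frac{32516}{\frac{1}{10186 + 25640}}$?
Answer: $\frac{44549967323338}{38243} \approx 1.1649 \cdot 10^{9}$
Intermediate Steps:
$- \frac{11150}{38243} + \frac{32516}{\frac{1}{10186 + 25640}} = \left(-11150\right) \frac{1}{38243} + \frac{32516}{\frac{1}{35826}} = - \frac{11150}{38243} + 32516 \frac{1}{\frac{1}{35826}} = - \frac{11150}{38243} + 32516 \cdot 35826 = - \frac{11150}{38243} + 1164918216 = \frac{44549967323338}{38243}$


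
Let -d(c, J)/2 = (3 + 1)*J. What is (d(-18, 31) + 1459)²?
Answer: 1466521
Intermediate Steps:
d(c, J) = -8*J (d(c, J) = -2*(3 + 1)*J = -8*J)
(d(-18, 31) + 1459)² = (-8*31 + 1459)² = (-248 + 1459)² = 1211² = 1466521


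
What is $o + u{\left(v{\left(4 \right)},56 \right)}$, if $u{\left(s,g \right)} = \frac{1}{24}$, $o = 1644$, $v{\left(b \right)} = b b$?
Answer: $\frac{39457}{24} \approx 1644.0$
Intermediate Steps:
$v{\left(b \right)} = b^{2}$
$u{\left(s,g \right)} = \frac{1}{24}$
$o + u{\left(v{\left(4 \right)},56 \right)} = 1644 + \frac{1}{24} = \frac{39457}{24}$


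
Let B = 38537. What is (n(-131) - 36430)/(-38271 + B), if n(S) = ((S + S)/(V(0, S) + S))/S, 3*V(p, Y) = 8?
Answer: -7012778/51205 ≈ -136.95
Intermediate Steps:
V(p, Y) = 8/3 (V(p, Y) = (1/3)*8 = 8/3)
n(S) = 2/(8/3 + S) (n(S) = ((S + S)/(8/3 + S))/S = ((2*S)/(8/3 + S))/S = (2*S/(8/3 + S))/S = 2/(8/3 + S))
(n(-131) - 36430)/(-38271 + B) = (6/(8 + 3*(-131)) - 36430)/(-38271 + 38537) = (6/(8 - 393) - 36430)/266 = (6/(-385) - 36430)*(1/266) = (6*(-1/385) - 36430)*(1/266) = (-6/385 - 36430)*(1/266) = -14025556/385*1/266 = -7012778/51205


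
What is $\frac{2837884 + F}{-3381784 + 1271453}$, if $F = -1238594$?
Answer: $- \frac{1599290}{2110331} \approx -0.75784$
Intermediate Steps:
$\frac{2837884 + F}{-3381784 + 1271453} = \frac{2837884 - 1238594}{-3381784 + 1271453} = \frac{1599290}{-2110331} = 1599290 \left(- \frac{1}{2110331}\right) = - \frac{1599290}{2110331}$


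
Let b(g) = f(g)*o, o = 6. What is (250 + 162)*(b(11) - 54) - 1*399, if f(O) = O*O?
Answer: 276465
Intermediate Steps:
f(O) = O²
b(g) = 6*g² (b(g) = g²*6 = 6*g²)
(250 + 162)*(b(11) - 54) - 1*399 = (250 + 162)*(6*11² - 54) - 1*399 = 412*(6*121 - 54) - 399 = 412*(726 - 54) - 399 = 412*672 - 399 = 276864 - 399 = 276465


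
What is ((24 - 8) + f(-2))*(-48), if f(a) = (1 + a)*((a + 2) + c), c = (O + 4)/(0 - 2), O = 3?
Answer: -936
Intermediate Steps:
c = -7/2 (c = (3 + 4)/(0 - 2) = 7/(-2) = 7*(-½) = -7/2 ≈ -3.5000)
f(a) = (1 + a)*(-3/2 + a) (f(a) = (1 + a)*((a + 2) - 7/2) = (1 + a)*((2 + a) - 7/2) = (1 + a)*(-3/2 + a))
((24 - 8) + f(-2))*(-48) = ((24 - 8) + (-3/2 + (-2)² - ½*(-2)))*(-48) = (16 + (-3/2 + 4 + 1))*(-48) = (16 + 7/2)*(-48) = (39/2)*(-48) = -936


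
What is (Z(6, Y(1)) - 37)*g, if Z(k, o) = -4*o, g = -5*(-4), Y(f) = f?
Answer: -820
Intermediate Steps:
g = 20
(Z(6, Y(1)) - 37)*g = (-4*1 - 37)*20 = (-4 - 37)*20 = -41*20 = -820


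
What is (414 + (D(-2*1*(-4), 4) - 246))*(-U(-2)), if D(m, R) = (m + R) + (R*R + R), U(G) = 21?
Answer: -4200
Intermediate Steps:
D(m, R) = m + R² + 2*R (D(m, R) = (R + m) + (R² + R) = (R + m) + (R + R²) = m + R² + 2*R)
(414 + (D(-2*1*(-4), 4) - 246))*(-U(-2)) = (414 + ((-2*1*(-4) + 4² + 2*4) - 246))*(-1*21) = (414 + ((-2*(-4) + 16 + 8) - 246))*(-21) = (414 + ((8 + 16 + 8) - 246))*(-21) = (414 + (32 - 246))*(-21) = (414 - 214)*(-21) = 200*(-21) = -4200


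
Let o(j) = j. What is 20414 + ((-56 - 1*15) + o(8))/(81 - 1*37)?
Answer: 898153/44 ≈ 20413.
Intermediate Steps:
20414 + ((-56 - 1*15) + o(8))/(81 - 1*37) = 20414 + ((-56 - 1*15) + 8)/(81 - 1*37) = 20414 + ((-56 - 15) + 8)/(81 - 37) = 20414 + (-71 + 8)/44 = 20414 + (1/44)*(-63) = 20414 - 63/44 = 898153/44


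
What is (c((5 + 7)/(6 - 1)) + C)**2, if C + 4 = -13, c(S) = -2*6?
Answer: 841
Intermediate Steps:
c(S) = -12
C = -17 (C = -4 - 13 = -17)
(c((5 + 7)/(6 - 1)) + C)**2 = (-12 - 17)**2 = (-29)**2 = 841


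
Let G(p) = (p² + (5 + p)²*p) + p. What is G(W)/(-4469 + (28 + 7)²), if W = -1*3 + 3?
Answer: 0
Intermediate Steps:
W = 0 (W = -3 + 3 = 0)
G(p) = p + p² + p*(5 + p)² (G(p) = (p² + p*(5 + p)²) + p = p + p² + p*(5 + p)²)
G(W)/(-4469 + (28 + 7)²) = (0*(1 + 0 + (5 + 0)²))/(-4469 + (28 + 7)²) = (0*(1 + 0 + 5²))/(-4469 + 35²) = (0*(1 + 0 + 25))/(-4469 + 1225) = (0*26)/(-3244) = 0*(-1/3244) = 0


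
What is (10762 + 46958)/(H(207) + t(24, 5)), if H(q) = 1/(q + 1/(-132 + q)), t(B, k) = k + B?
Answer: 896160720/450329 ≈ 1990.0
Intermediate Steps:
t(B, k) = B + k
(10762 + 46958)/(H(207) + t(24, 5)) = (10762 + 46958)/((-132 + 207)/(1 + 207**2 - 132*207) + (24 + 5)) = 57720/(75/(1 + 42849 - 27324) + 29) = 57720/(75/15526 + 29) = 57720/(450329/15526) = 57720*(15526/450329) = 896160720/450329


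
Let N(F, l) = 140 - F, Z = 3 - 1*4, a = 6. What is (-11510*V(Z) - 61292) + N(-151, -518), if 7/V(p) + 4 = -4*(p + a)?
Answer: -691727/12 ≈ -57644.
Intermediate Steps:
Z = -1 (Z = 3 - 4 = -1)
V(p) = 7/(-28 - 4*p) (V(p) = 7/(-4 - 4*(p + 6)) = 7/(-4 - 4*(6 + p)) = 7/(-4 + (-24 - 4*p)) = 7/(-28 - 4*p))
(-11510*V(Z) - 61292) + N(-151, -518) = (-(-80570)/(28 + 4*(-1)) - 61292) + (140 - 1*(-151)) = (-(-80570)/(28 - 4) - 61292) + (140 + 151) = (-(-80570)/24 - 61292) + 291 = (-11510*(-7/24) - 61292) + 291 = (40285/12 - 61292) + 291 = -695219/12 + 291 = -691727/12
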